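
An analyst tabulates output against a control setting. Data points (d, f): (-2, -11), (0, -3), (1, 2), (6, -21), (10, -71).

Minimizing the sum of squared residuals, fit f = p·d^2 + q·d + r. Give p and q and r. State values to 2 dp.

Setting ∂/∂p … = 0 gives: 11313·p + 1209·q + 141·r = -7898;  1209·p + 141·q + 15·r = -812;  141·p + 15·q + 5·r = -104.
(Σd^2·d^2 = 11313, Σd^2·d = 1209, Σd^2 = 141, Σd·d = 141, Σd = 15, Σ1 = 5, Σd^2·f = -7898, Σd·f = -812, Σf = -104.)
Row-reducing yields p = -34858/36057, q = 97603/36057, r = -19933/12019.

p = -0.97, q = 2.71, r = -1.66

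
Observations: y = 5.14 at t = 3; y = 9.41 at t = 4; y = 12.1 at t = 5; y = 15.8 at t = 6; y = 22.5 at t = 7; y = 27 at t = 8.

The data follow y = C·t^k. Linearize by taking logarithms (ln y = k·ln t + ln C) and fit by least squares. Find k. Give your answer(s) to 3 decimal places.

k = 1.653

Linearized form: ln y = k·ln t + ln C. From the 6 transformed points,
Σln t = 9.9115, Σ(ln t)² = 17.0401, Σln y = 15.5414, Σln t·ln y = 26.7763.
Equations: 17.0401·k + 9.9115·ln C = 26.7763;  9.9115·k + 6·ln C = 15.5414.
Δ = 17.0401·6 − (9.9115)² = 4.0036; k = (26.7763·6 − 9.9115·15.5414)/4.0036 = 1.65349, ln C = (17.0401·15.5414 − 9.9115·26.7763)/4.0036 = -0.14118.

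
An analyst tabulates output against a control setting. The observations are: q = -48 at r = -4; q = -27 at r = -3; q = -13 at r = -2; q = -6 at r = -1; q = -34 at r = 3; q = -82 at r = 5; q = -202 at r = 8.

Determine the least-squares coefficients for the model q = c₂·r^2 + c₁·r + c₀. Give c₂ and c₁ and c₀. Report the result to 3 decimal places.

c₂ = -2.980, c₁ = -0.945, c₀ = -3.555

Compute the Gram sums: Σr^2·r^2 = 5156, Σr^2·r = 564, Σr^2 = 128, Σr·r = 128, Σr = 6, Σ1 = 7.
Moment sums: Σr^2·q = -16353, Σr·q = -1823, Σq = -412.
Inverting the 3×3 Gram matrix, [c₂, c₁, c₀]ᵀ = [-72761/24416, -115327/122080, -216997/61040]ᵀ.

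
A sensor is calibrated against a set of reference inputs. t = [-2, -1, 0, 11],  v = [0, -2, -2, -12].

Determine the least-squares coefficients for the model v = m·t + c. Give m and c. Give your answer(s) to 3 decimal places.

m = -0.891, c = -2.218

The normal system XᵀX·[m, c]ᵀ = Xᵀv is [[126, 8]; [8, 4]]·[m, c]ᵀ = [-130, -16]ᵀ.
Δ = 126·4 − 8² = 440.
m = ((-130)·4 − 8·(-16))/440 = -49/55; c = (126·(-16) − 8·(-130))/440 = -122/55.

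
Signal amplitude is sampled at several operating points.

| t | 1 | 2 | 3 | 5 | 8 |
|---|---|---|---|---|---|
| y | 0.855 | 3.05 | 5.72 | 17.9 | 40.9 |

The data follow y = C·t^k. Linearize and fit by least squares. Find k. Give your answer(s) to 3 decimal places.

k = 1.872

Let Y = ln y. Fitting Y = k·ln t + ln C by least squares:
Over the data: Σln t = 5.4806, Σ(ln t)² = 8.6018, Σln y = 9.2984, Σln t·ln y = 15.0489.
Normal system: [[8.6018, 5.4806]; [5.4806, 5]]·[k, ln C]ᵀ = [15.0489, 9.2984]ᵀ.
Δ = 8.6018·5 − (5.4806)² = 12.9714; k = (15.0489·5 − 5.4806·9.2984)/12.9714 = 1.87206, ln C = (8.6018·9.2984 − 5.4806·15.0489)/12.9714 = -0.19234.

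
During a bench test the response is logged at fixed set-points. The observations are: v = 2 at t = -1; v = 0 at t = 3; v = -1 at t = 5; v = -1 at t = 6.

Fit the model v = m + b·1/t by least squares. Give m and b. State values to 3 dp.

Compute the Gram sums: Σ1 = 4, Σ1/t = -3/10, Σ1/t·1/t = 1061/900.
Moment sums: Σv = 0, Σ1/t·v = -71/30.
Δ = 4·(1061/900) − (-3/10)² = 4163/900.
m = (0·(1061/900) − (-3/10)·(-71/30))/(4163/900) = -639/4163; b = (4·(-71/30) − (-3/10)·0)/(4163/900) = -8520/4163.

m = -0.153, b = -2.047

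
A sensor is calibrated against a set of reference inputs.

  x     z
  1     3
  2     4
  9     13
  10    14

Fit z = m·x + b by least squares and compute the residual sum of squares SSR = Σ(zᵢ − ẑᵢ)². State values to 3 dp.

SSR = 0.062

With design matrix A, AᵀA = [[186, 22]; [22, 4]] and Aᵀz = [268, 34]ᵀ.
Determinant 186·4 − 22² = 260.
m = (268·4 − 22·34)/260 = 81/65; b = (186·34 − 22·268)/260 = 107/65.
Residuals: 7/65, -9/65, 9/65, -7/65; SSR = 4/65.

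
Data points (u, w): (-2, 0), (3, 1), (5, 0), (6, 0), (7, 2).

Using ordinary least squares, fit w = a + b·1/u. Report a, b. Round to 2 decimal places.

Forming AᵀA = [[5, 12/35]; [12/35, 9907/22050]] and Aᵀw = [3, 13/21]ᵀ gives AᵀA·[a, b]ᵀ = Aᵀw.
Eliminating b: (9907/22050)·(row 1) − (12/35)·(row 2) gives (46943/22050)·a = (9907/22050)·3 − (12/35)·(13/21) = 8347/7350, so a = 25041/46943.
Then b = ((13/21) − (12/35)·(25041/46943))/(9907/22050) = 45570/46943.

a = 0.53, b = 0.97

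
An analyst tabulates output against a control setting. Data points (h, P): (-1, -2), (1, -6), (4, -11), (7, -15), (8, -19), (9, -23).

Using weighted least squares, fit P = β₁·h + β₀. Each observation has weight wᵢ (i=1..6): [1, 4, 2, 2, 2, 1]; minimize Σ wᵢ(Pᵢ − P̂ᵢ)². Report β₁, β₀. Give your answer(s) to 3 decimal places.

Entries of AᵀWA: Σwᵢ·h·h = 344, Σwᵢ·h = 50, Σwᵢ·1 = 12.
Moment sums: Σwᵢ·h·P = -831, Σwᵢ·P = -139.
det = 344·12 − 50² = 1628.
β₁ = ((-831)·12 − 50·(-139))/1628 = -1511/814; β₀ = (344·(-139) − 50·(-831))/1628 = -3133/814.

β₁ = -1.856, β₀ = -3.849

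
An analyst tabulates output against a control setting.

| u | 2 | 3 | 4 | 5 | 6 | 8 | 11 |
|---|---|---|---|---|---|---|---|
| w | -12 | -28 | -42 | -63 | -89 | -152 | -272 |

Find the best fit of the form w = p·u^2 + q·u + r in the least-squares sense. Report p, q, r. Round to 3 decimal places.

p = -1.945, q = -3.582, r = 2.358

Entries of AᵀA: Σu^2·u^2 = 21011, Σu^2·u = 2283, Σu^2 = 275, Σu·u = 275, Σu = 39, Σ1 = 7.
Moment sums: Σu^2·w = -48391, Σu·w = -5333, Σw = -658.
Normal equations: [[21011, 2283, 275]; [2283, 275, 39]; [275, 39, 7]]·[p, q, r]ᵀ = [-48391, -5333, -658]ᵀ.
Solving the 3×3 system (Gaussian elimination) gives p = -86203/44324, q = -158747/44324, r = 7467/3166.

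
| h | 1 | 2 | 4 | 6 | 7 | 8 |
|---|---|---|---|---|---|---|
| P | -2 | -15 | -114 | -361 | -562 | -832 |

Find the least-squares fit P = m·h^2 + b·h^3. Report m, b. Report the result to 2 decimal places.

With design matrix M, MᵀM = [[8066, 58408]; [58408, 430610]] and MᵀP = [-95668, -704144]ᵀ.
Eliminating b: 430610·(row 1) − 58408·(row 2) gives 61805796·m = 430610·(-95668) − 58408·(-704144) = -67954728, so m = -38006/34567.
Then b = ((-704144) − 58408·(-38006/34567))/430610 = -7654080/5150483.

m = -1.10, b = -1.49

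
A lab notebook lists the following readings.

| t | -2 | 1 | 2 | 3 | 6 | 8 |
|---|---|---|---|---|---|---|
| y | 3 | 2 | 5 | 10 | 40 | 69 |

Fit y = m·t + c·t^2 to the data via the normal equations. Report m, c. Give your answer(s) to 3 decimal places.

XᵀX·[m, c]ᵀ = Xᵀy reads: 118·m + 756·c = 828;  756·m + 5506·c = 5980.
Determinant 118·5506 − 756² = 78172.
m = (828·5506 − 756·5980)/78172 = 9522/19543; c = (118·5980 − 756·828)/78172 = 19918/19543.

m = 0.487, c = 1.019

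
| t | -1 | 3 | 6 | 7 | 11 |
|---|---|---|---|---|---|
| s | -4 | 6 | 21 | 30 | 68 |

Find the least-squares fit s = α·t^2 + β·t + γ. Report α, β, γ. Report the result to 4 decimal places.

From the data, Σt^2·t^2 = 18420, Σt^2·t = 1916, Σt^2 = 216, Σt·t = 216, Σt = 26, Σ1 = 5.
Moment sums: Σt^2·s = 10504, Σt·s = 1106, Σs = 121.
Normal equations: [[18420, 1916, 216]; [1916, 216, 26]; [216, 26, 5]]·[α, β, γ]ᵀ = [10504, 1106, 121]ᵀ.
Solving the 3×3 system (Gaussian elimination) gives α = 3778/8269, β = 11726/8269, γ = -24075/8269.

α = 0.4569, β = 1.4181, γ = -2.9115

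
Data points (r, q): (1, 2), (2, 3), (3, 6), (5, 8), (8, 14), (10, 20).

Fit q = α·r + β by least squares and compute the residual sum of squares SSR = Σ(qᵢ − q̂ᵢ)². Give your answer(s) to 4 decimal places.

The normal equations are: 203·α + 29·β = 378;  29·α + 6·β = 53.
Determinant 203·6 − 29² = 377.
α = (378·6 − 29·53)/377 = 731/377; β = (203·53 − 29·378)/377 = -7/13.
Residuals: 226/377, -128/377, 272/377, -436/377, -367/377, 433/377; SSR = 1734/377.

SSR = 4.5995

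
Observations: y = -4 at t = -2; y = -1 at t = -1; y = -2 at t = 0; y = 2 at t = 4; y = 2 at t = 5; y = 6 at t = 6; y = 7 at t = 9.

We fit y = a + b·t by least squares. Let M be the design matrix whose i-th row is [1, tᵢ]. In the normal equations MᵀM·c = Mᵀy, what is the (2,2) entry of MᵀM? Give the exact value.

Row 2 ↔ basis t, column 2 ↔ basis t, so (MᵀM)_{2,2} = Σᵢ (t)·(t) = (-2)·(-2) + (-1)·(-1) + (0)·(0) + (4)·(4) + (5)·(5) + (6)·(6) + (9)·(9) = 163.

163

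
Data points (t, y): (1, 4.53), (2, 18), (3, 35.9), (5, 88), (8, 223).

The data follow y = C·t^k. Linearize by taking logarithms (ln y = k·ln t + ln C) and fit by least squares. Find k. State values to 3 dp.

Let Y = ln y. Fitting Y = k·ln t + ln C by least squares:
Sums: Σln t = 5.4806, Σ(ln t)² = 8.6018, Σln y = 17.8663, Σln t·ln y = 24.3872.
Normal system: [[8.6018, 5.4806]; [5.4806, 5]]·[k, ln C]ᵀ = [24.3872, 17.8663]ᵀ.
Solving (det = 12.9714): k = 1.85153, ln C = 1.54376.

k = 1.852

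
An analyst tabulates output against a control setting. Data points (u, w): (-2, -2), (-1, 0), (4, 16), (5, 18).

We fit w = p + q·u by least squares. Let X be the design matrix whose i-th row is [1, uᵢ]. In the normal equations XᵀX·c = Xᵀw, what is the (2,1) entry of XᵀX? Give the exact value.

6

Row 2 ↔ basis u, column 1 ↔ basis 1, so (XᵀX)_{2,1} = Σᵢ u = (-2)·(1) + (-1)·(1) + (4)·(1) + (5)·(1) = 6.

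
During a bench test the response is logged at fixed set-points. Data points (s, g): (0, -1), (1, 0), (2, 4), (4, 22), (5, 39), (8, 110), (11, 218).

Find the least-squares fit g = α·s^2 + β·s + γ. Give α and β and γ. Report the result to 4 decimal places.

Entries of XᵀX: Σs^2·s^2 = 19635, Σs^2·s = 2041, Σs^2 = 231, Σs·s = 231, Σs = 31, Σ1 = 7.
And Σs^2·g = 34761, Σs·g = 3569, Σg = 392.
XᵀX·[α, β, γ]ᵀ = Xᵀg becomes [[19635, 2041, 231]; [2041, 231, 31]; [231, 31, 7]]·[α, β, γ]ᵀ = [34761, 3569, 392]ᵀ.
Row-reducing yields α = 627621/312802, β = -99927/44686, γ = -48422/156401.

α = 2.0064, β = -2.2362, γ = -0.3096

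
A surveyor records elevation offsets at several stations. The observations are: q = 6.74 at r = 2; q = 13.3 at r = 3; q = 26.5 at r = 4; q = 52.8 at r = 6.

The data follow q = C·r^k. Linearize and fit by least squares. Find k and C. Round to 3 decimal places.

With ln qᵢ as the transformed response and ln rᵢ as the regressor:
Σln r = 4.9698, Σ(ln r)² = 6.8196, Σln q = 11.7395, Σln r·ln q = 15.8156.
Equations: 6.8196·k + 4.9698·ln C = 15.8156;  4.9698·k + 4·ln C = 11.7395.
Slope k = (n·Σln r·ln q − Σln r·Σln q)/(n·Σ(ln r)² − (Σln r)²) = (4·15.8156 − 4.9698·11.7395)/2.5794 = 1.90722; ln C = (Σln q − k·Σln r)/n = 0.56524, so C = exp(0.56524) = 1.75986.

k = 1.907, C = 1.760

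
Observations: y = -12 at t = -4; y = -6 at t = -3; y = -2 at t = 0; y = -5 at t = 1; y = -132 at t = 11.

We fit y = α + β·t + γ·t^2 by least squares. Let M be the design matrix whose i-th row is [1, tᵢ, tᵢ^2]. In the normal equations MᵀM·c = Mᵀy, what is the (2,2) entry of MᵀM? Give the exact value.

147

Row 2 ↔ basis t, column 2 ↔ basis t, so (MᵀM)_{2,2} = Σᵢ (t)·(t) = (-4)·(-4) + (-3)·(-3) + (0)·(0) + (1)·(1) + (11)·(11) = 147.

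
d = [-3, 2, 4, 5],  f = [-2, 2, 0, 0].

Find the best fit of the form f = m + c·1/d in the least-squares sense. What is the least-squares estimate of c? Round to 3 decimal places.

Forming MᵀM = [[4, 37/60]; [37/60, 1669/3600]] and Mᵀf = [0, 5/3]ᵀ gives MᵀM·[m, c]ᵀ = Mᵀf.
Eliminating c: (1669/3600)·(row 1) − (37/60)·(row 2) gives (1769/1200)·m = (1669/3600)·0 − (37/60)·(5/3) = -37/36, so m = -3700/5307.
Then c = ((5/3) − (37/60)·(-3700/5307))/(1669/3600) = 8000/1769.

c = 4.522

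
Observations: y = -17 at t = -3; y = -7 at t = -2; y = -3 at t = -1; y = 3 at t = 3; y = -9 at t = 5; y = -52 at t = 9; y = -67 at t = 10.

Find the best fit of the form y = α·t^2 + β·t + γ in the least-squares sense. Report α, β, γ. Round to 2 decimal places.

α = -1.00, β = 3.03, γ = 1.77

Entries of MᵀM: Σt^2·t^2 = 17365, Σt^2·t = 1845, Σt^2 = 229, Σt·t = 229, Σt = 21, Σ1 = 7.
Moment sums: Σt^2·y = -11294, Σt·y = -1106, Σy = -152.
So MᵀM·[α, β, γ]ᵀ = Mᵀy: [[17365, 1845, 229]; [1845, 229, 21]; [229, 21, 7]]·[α, β, γ]ᵀ = [-11294, -1106, -152]ᵀ.
Inverting the 3×3 Gram matrix, [α, β, γ]ᵀ = [-86525/86924, 263225/86924, 38359/21731]ᵀ.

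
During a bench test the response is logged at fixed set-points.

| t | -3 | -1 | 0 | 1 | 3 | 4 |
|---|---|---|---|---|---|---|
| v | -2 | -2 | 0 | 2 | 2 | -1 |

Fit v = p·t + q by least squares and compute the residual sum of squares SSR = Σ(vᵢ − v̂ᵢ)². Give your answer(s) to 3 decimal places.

SSR = 12.020

XᵀX·[p, q]ᵀ = Xᵀv reads: 36·p + 4·q = 12;  4·p + 6·q = -1.
Eliminating q: 6·(row 1) − 4·(row 2) gives 200·p = 6·12 − 4·(-1) = 76, so p = 19/50.
Then q = ((-1) − 4·(19/50))/6 = -21/50.
Residuals: -11/25, -6/5, 21/50, 51/25, 32/25, -21/10; SSR = 601/50.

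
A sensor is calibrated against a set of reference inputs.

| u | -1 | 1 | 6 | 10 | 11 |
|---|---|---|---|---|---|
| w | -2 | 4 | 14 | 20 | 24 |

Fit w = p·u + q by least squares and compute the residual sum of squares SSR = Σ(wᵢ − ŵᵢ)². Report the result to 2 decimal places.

SSR = 4.69

Normal-equation sums: Σu·u = 259, Σu = 27, Σ1 = 5.
And Σu·w = 554, Σw = 60.
Normal equations: [[259, 27]; [27, 5]]·[p, q]ᵀ = [554, 60]ᵀ.
det = 259·5 − 27² = 566.
p = (554·5 − 27·60)/566 = 575/283; q = (259·60 − 27·554)/566 = 291/283.
Residuals: -282/283, 266/283, 221/283, -381/283, 176/283; SSR = 1326/283.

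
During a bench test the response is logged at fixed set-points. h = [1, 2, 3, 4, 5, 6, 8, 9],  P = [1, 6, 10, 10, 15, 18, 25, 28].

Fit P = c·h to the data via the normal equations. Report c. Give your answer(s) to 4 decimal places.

c = 3.0424

Compute the Gram sums: Σh·h = 236.
And Σh·P = 718.
Hence c = 718 / 236 ≈ 3.04237.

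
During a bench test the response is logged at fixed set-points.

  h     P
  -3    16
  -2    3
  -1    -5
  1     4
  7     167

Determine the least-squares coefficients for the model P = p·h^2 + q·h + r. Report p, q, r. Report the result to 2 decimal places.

The normal system MᵀM·[p, q, r]ᵀ = MᵀP is [[2500, 308, 64]; [308, 64, 2]; [64, 2, 5]]·[p, q, r]ᵀ = [8338, 1124, 185]ᵀ.
Row-reducing yields p = 8415/2758, q = 4110/1379, r = -4477/1379.

p = 3.05, q = 2.98, r = -3.25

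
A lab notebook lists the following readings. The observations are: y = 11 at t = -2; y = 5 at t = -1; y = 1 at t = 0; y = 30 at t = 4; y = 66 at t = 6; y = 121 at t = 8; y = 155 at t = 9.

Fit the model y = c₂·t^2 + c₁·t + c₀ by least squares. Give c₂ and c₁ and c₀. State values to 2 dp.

c₂ = 2.01, c₁ = -1.10, c₀ = 1.24

AᵀA·[c₂, c₁, c₀]ᵀ = Aᵀy reads: 12226·c₂ + 1512·c₁ + 202·c₀ = 23204;  1512·c₂ + 202·c₁ + 24·c₀ = 2852;  202·c₂ + 24·c₁ + 7·c₀ = 389.
(Σt^2·t^2 = 12226, Σt^2·t = 1512, Σt^2 = 202, Σt·t = 202, Σt = 24, Σ1 = 7, Σt^2·y = 23204, Σt·y = 2852, Σy = 389.)
Row-reducing yields c₂ = 110763/55027, c₁ = -60274/55027, c₀ = 68279/55027.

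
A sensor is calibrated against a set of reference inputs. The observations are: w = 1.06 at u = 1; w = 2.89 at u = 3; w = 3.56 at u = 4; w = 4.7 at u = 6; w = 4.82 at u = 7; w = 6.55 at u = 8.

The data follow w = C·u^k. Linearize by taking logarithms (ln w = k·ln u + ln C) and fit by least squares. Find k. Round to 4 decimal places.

Taking logs, ln w = k·ln u + ln C, so regress ln w on ln u.
Σln u = 8.3020, Σ(ln u)² = 14.4498, Σln w = 7.3891, Σln u·ln w = 12.6677.
Equations: 14.4498·k + 8.3020·ln C = 12.6677;  8.3020·k + 6·ln C = 7.3891.
Δ = 14.4498·6 − (8.3020)² = 17.7753; k = (12.6677·6 − 8.3020·7.3891)/17.7753 = 0.82486, ln C = (14.4498·7.3891 − 8.3020·12.6677)/17.7753 = 0.09018.

k = 0.8249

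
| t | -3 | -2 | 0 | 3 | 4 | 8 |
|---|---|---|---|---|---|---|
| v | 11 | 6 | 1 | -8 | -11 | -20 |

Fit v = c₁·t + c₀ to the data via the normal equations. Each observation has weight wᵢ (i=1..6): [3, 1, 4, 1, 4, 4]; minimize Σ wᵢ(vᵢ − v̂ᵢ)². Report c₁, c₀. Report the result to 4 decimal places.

With design matrix M, MᵀWM = [[360, 40]; [40, 17]] and MᵀWv = [-951, -89]ᵀ.
Δ = 360·17 − 40² = 4520.
c₁ = ((-951)·17 − 40·(-89))/4520 = -12607/4520; c₀ = (360·(-89) − 40·(-951))/4520 = 150/113.

c₁ = -2.7892, c₀ = 1.3274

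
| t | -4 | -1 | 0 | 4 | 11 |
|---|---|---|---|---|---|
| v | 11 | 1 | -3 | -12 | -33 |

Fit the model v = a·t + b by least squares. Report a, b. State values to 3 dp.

a = -2.866, b = -1.469

Forming AᵀA = [[154, 10]; [10, 5]] and Aᵀv = [-456, -36]ᵀ gives AᵀA·[a, b]ᵀ = Aᵀv.
det = 154·5 − 10² = 670.
a = ((-456)·5 − 10·(-36))/670 = -192/67; b = (154·(-36) − 10·(-456))/670 = -492/335.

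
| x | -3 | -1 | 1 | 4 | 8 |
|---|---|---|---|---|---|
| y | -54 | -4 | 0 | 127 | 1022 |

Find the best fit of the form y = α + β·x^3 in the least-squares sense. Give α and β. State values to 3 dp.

Compute the Gram sums: Σ1 = 5, Σx^3 = 549, Σx^3·x^3 = 266971.
For Aᵀy: Σy = 1091, Σx^3·y = 532854.
So AᵀA·[α, β]ᵀ = Aᵀy: [[5, 549]; [549, 266971]]·[α, β]ᵀ = [1091, 532854]ᵀ.
Eliminating β: 266971·(row 1) − 549·(row 2) gives 1033454·α = 266971·1091 − 549·532854 = -1271485, so α = -1271485/1033454.
Then β = (532854 − 549·(-1271485/1033454))/266971 = 2065311/1033454.

α = -1.230, β = 1.998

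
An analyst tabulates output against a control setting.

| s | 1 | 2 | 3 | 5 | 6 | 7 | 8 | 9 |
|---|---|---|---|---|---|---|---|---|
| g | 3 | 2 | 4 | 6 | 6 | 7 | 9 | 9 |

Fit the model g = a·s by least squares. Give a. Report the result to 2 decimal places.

Setting ∂/∂a … = 0 gives: 269·a = 287.
Hence a = 287 / 269 ≈ 1.06691.

a = 1.07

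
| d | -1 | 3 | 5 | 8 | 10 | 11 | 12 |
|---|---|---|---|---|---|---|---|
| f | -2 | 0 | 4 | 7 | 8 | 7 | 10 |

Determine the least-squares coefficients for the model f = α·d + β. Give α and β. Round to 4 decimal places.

α = 0.9036, β = -1.3390

Entries of AᵀA: Σd·d = 464, Σd = 48, Σ1 = 7.
For Aᵀf: Σd·f = 355, Σf = 34.
AᵀA·[α, β]ᵀ = Aᵀf becomes [[464, 48]; [48, 7]]·[α, β]ᵀ = [355, 34]ᵀ.
Determinant 464·7 − 48² = 944.
α = (355·7 − 48·34)/944 = 853/944; β = (464·34 − 48·355)/944 = -79/59.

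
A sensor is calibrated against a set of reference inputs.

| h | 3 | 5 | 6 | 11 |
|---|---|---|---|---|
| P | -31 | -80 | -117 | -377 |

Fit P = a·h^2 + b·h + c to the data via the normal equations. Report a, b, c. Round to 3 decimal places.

Normal-equation sums: Σh^2·h^2 = 16643, Σh^2·h = 1699, Σh^2 = 191, Σh·h = 191, Σh = 25, Σ1 = 4.
Right-hand side: Σh^2·P = -52108, Σh·P = -5342, ΣP = -605.
So AᵀA·[a, b, c]ᵀ = AᵀP: [[16643, 1699, 191]; [1699, 191, 25]; [191, 25, 4]]·[a, b, c]ᵀ = [-52108, -5342, -605]ᵀ.
Inverting the 3×3 Gram matrix, [a, b, c]ᵀ = [-3050/1023, -1601/1023, 305/341]ᵀ.

a = -2.981, b = -1.565, c = 0.894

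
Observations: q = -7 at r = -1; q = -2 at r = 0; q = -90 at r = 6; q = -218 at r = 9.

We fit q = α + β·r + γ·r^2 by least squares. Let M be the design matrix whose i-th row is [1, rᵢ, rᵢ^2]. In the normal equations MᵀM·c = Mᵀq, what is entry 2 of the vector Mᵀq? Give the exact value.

Entry 2 ↔ basis r, so (Mᵀq)_{2} = Σᵢ (r)·qᵢ = (-1)·(-7) + (0)·(-2) + (6)·(-90) + (9)·(-218) = -2495.

-2495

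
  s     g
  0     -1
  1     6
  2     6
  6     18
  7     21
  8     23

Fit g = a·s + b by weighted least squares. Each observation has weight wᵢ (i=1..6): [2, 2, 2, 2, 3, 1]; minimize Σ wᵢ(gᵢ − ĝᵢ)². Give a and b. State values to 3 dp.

Compute the Gram sums: Σwᵢ·s·s = 293, Σwᵢ·s = 47, Σwᵢ·1 = 12.
And Σwᵢ·s·g = 877, Σwᵢ·g = 144.
Determinant 293·12 − 47² = 1307.
a = (877·12 − 47·144)/1307 = 3756/1307; b = (293·144 − 47·877)/1307 = 973/1307.

a = 2.874, b = 0.744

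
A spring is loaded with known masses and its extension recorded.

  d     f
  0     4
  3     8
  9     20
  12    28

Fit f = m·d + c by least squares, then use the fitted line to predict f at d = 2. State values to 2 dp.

f̂ = 7.00

With design matrix M, MᵀM = [[234, 24]; [24, 4]] and Mᵀf = [540, 60]ᵀ.
Δ = 234·4 − 24² = 360.
m = (540·4 − 24·60)/360 = 2; c = (234·60 − 24·540)/360 = 3.
At d = 2: f̂ = (2)·(2) + (3)·(1) = 7.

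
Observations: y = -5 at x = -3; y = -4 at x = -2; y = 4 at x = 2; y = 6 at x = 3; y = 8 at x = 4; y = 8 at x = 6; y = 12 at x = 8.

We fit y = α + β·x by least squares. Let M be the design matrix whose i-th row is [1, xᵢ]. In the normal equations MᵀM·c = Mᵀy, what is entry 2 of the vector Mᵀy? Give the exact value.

225

Entry 2 ↔ basis x, so (Mᵀy)_{2} = Σᵢ (x)·yᵢ = (-3)·(-5) + (-2)·(-4) + (2)·(4) + (3)·(6) + (4)·(8) + (6)·(8) + (8)·(12) = 225.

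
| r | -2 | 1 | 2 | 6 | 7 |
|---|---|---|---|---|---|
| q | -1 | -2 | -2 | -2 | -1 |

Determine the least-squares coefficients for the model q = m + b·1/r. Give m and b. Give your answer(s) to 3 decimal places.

m = -1.409, b = -0.731

XᵀX·[m, b]ᵀ = Xᵀq reads: 5·m + (55/42)·b = -8;  (55/42)·m + (2731/1764)·b = -125/42.
(Σ1 = 5, Σ1/r = 55/42, Σ1/r·1/r = 2731/1764, Σq = -8, Σ1/r·q = -125/42.)
Δ = 5·(2731/1764) − (55/42)² = 5315/882.
m = ((-8)·(2731/1764) − (55/42)·(-125/42))/(5315/882) = -14973/10630; b = (5·(-125/42) − (55/42)·(-8))/(5315/882) = -777/1063.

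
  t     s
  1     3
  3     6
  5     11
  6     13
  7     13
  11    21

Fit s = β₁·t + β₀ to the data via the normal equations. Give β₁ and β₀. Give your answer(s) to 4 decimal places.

β₁ = 1.8067, β₀ = 1.2297

Setting ∂/∂β₁ … = 0 gives: 241·β₁ + 33·β₀ = 476;  33·β₁ + 6·β₀ = 67.
(Σt·t = 241, Σt = 33, Σ1 = 6, Σt·s = 476, Σs = 67.)
Δ = 241·6 − 33² = 357.
β₁ = (476·6 − 33·67)/357 = 215/119; β₀ = (241·67 − 33·476)/357 = 439/357.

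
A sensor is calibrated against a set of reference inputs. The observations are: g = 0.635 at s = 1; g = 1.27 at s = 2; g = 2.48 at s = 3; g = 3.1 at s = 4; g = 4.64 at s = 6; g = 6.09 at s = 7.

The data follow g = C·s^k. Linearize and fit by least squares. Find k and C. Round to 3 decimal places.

Linearized form: ln g = k·ln s + ln C. From the 6 transformed points,
Σln s = 6.9157, Σ(ln s)² = 10.6062, Σln g = 5.1659, Σln s·ln g = 8.9974.
Normal system: [[10.6062, 6.9157]; [6.9157, 6]]·[k, ln C]ᵀ = [8.9974, 5.1659]ᵀ.
Slope k = (n·Σln s·ln g − Σln s·Σln g)/(n·Σ(ln s)² − (Σln s)²) = (6·8.9974 − 6.9157·5.1659)/15.8099 = 1.15486; ln C = (Σln g − k·Σln s)/n = -0.47013, so C = exp(-0.47013) = 0.62492.

k = 1.155, C = 0.625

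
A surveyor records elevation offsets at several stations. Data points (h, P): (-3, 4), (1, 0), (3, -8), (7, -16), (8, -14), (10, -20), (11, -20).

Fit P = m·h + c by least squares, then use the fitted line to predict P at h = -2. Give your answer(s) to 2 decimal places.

MᵀM·[m, c]ᵀ = MᵀP reads: 353·m + 37·c = -680;  37·m + 7·c = -74.
Determinant 353·7 − 37² = 1102.
m = ((-680)·7 − 37·(-74))/1102 = -1011/551; c = (353·(-74) − 37·(-680))/1102 = -481/551.
At h = -2: P̂ = (-1011/551)·(-2) + (-481/551)·(1) = 1541/551.

P̂ = 2.80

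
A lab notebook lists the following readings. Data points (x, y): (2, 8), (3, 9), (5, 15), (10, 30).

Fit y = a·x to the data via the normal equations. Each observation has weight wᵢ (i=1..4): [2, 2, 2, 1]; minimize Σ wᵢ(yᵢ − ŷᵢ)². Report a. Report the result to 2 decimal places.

The normal system AᵀWA·[a]ᵀ = AᵀWy is [[176]]·[a]ᵀ = [536]ᵀ.
Hence a = 536 / 176 ≈ 3.04545.

a = 3.05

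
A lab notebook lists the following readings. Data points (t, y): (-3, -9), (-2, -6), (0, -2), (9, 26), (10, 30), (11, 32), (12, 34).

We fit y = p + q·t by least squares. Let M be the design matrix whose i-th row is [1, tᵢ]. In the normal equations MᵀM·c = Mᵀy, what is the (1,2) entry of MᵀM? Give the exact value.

Row 1 ↔ basis 1, column 2 ↔ basis t, so (MᵀM)_{1,2} = Σᵢ t = (1)·(-3) + (1)·(-2) + (1)·(0) + (1)·(9) + (1)·(10) + (1)·(11) + (1)·(12) = 37.

37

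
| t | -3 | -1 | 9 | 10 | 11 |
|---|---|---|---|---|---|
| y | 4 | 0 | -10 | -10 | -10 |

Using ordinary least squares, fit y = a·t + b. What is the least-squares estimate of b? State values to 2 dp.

b = 0.00

Setting ∂/∂a … = 0 gives: 312·a + 26·b = -312;  26·a + 5·b = -26.
Determinant 312·5 − 26² = 884.
a = ((-312)·5 − 26·(-26))/884 = -1; b = (312·(-26) − 26·(-312))/884 = 0.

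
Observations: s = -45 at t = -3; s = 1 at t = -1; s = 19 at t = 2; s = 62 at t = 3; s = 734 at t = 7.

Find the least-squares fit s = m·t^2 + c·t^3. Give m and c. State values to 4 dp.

m = 0.9686, c = 2.0012

The normal equations are: 2580·m + 16838·c = 36196;  16838·m + 119172·c = 254802.
(Σt^2·t^2 = 2580, Σt^2·t^3 = 16838, Σt^3·t^3 = 119172, Σt^2·s = 36196, Σt^3·s = 254802.)
Determinant 2580·119172 − 16838² = 23945516.
m = (36196·119172 − 16838·254802)/23945516 = 5798409/5986379; c = (2580·254802 − 16838·36196)/23945516 = 11980228/5986379.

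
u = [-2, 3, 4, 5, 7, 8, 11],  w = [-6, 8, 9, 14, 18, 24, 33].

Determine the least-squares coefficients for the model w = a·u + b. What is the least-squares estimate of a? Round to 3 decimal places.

The normal system MᵀM·[a, b]ᵀ = Mᵀw is [[288, 36]; [36, 7]]·[a, b]ᵀ = [823, 100]ᵀ.
Eliminating b: 7·(row 1) − 36·(row 2) gives 720·a = 7·823 − 36·100 = 2161, so a = 2161/720.
Then b = (100 − 36·(2161/720))/7 = -23/20.

a = 3.001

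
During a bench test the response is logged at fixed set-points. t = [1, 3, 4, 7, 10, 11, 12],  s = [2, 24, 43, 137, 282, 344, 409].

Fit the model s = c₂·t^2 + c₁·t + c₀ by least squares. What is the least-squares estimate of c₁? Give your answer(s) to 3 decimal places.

Forming MᵀM = [[48116, 4494, 440]; [4494, 440, 48]; [440, 48, 7]] and Mᵀs = [136339, 12717, 1241]ᵀ gives MᵀM·[c₂, c₁, c₀]ᵀ = Mᵀs.
Row-reducing yields c₂ = 885855/304162, c₁ = -257853/304162, c₀ = 4699/152081.

c₁ = -0.848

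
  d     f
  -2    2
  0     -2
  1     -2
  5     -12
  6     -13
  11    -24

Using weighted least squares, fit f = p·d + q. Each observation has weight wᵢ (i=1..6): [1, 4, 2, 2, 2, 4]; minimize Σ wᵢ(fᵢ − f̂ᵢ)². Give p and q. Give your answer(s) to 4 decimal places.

p = -2.0323, q = -1.4577

MᵀWM·[p, q]ᵀ = MᵀWf reads: 612·p + 66·q = -1340;  66·p + 15·q = -156.
(Σwᵢ·d·d = 612, Σwᵢ·d = 66, Σwᵢ·1 = 15, Σwᵢ·d·f = -1340, Σwᵢ·f = -156.)
Δ = 612·15 − 66² = 4824.
p = ((-1340)·15 − 66·(-156))/4824 = -817/402; q = (612·(-156) − 66·(-1340))/4824 = -293/201.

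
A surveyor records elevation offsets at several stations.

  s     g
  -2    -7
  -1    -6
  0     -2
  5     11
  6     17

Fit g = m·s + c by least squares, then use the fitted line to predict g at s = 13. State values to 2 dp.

XᵀX·[m, c]ᵀ = Xᵀg reads: 66·m + 8·c = 177;  8·m + 5·c = 13.
Determinant 66·5 − 8² = 266.
m = (177·5 − 8·13)/266 = 781/266; c = (66·13 − 8·177)/266 = -279/133.
At s = 13: ĝ = (781/266)·(13) + (-279/133)·(1) = 505/14.

ĝ = 36.07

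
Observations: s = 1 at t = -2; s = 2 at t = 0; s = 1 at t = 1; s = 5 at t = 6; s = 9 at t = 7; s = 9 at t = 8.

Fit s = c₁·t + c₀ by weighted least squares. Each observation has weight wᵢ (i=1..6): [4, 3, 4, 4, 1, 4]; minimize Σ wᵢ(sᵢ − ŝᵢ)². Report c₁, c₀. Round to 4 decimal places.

c₁ = 0.7932, c₀ = 1.6101

With design matrix X, XᵀWX = [[469, 59]; [59, 20]] and XᵀWs = [467, 79]ᵀ.
Eliminating c₀: 20·(row 1) − 59·(row 2) gives 5899·c₁ = 20·467 − 59·79 = 4679, so c₁ = 4679/5899.
Then c₀ = (79 − 59·(4679/5899))/20 = 9498/5899.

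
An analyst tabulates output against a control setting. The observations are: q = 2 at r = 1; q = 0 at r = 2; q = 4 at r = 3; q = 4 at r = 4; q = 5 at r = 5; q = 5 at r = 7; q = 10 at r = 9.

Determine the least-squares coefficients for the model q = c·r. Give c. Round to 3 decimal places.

Entries of MᵀM: Σr·r = 185.
Moment sums: Σr·q = 180.
Hence c = 180 / 185 ≈ 0.972973.

c = 0.973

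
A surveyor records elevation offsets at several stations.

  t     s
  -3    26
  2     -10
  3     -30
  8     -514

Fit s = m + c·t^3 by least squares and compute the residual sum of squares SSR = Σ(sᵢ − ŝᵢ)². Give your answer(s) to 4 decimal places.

The normal equations are: 4·m + 520·c = -528;  520·m + 263666·c = -264760.
Determinant 4·263666 − 520² = 784264.
m = ((-528)·263666 − 520·(-264760))/784264 = -14812/7541; c = (4·(-264760) − 520·(-528))/784264 = -98060/98033.
Residuals: 93794/98033, -3294/98033, -100814/98033, 10314/98033; SSR = 194608/98033.

SSR = 1.9851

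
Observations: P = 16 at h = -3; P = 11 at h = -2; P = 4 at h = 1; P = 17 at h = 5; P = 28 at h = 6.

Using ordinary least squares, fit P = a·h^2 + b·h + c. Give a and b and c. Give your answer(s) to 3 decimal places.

Forming XᵀX = [[2019, 307, 75]; [307, 75, 7]; [75, 7, 5]] and XᵀP = [1625, 187, 76]ᵀ gives XᵀX·[a, b, c]ᵀ = XᵀP.
Row-reducing yields a = 2397/2732, b = -4049/2732, c = 2810/683.

a = 0.877, b = -1.482, c = 4.114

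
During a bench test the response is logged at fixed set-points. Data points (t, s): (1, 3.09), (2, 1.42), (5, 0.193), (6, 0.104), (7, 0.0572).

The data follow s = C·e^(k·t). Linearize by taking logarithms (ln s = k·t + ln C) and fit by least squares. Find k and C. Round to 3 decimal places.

k = -0.664, C = 5.634

Let Y = ln s. Fitting Y = k·t + ln C by least squares:
XᵀX = [[115.0000, 21.0000]; [21.0000, 5]], rhs = [-40.0044, -5.2908]ᵀ  (here Σt = 21.0000, Σ(t)² = 115.0000, Σln s = -5.2908, Σt·ln s = -40.0044).
Solving (det = 134.0000): k = -0.66355, ln C = 1.72874, so C = exp(1.72874) = 5.63354.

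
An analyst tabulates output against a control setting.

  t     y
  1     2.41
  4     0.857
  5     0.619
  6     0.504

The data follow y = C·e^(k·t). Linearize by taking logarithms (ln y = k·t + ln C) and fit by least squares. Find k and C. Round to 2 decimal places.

k = -0.32, C = 3.23

Let Y = ln y. Fitting Y = k·t + ln C by least squares:
Σt = 16.0000, Σ(t)² = 78.0000, Σln y = -0.4395, Σt·ln y = -6.2470.
Normal system: [[78.0000, 16.0000]; [16.0000, 4]]·[k, ln C]ᵀ = [-6.2470, -0.4395]ᵀ.
Δ = 78.0000·4 − (16.0000)² = 56.0000; k = (-6.2470·4 − 16.0000·-0.4395)/56.0000 = -0.32063, ln C = (78.0000·-0.4395 − 16.0000·-6.2470)/56.0000 = 1.17266, so C = exp(1.17266) = 3.23057.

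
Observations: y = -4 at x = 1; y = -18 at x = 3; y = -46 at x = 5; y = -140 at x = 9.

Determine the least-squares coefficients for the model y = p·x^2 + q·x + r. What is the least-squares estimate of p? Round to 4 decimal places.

With design matrix M, MᵀM = [[7268, 882, 116]; [882, 116, 18]; [116, 18, 4]] and Mᵀy = [-12656, -1548, -208]ᵀ.
Solving the 3×3 system (Gaussian elimination) gives p = -18/11, q = -36/55, r = -8/5.

p = -1.6364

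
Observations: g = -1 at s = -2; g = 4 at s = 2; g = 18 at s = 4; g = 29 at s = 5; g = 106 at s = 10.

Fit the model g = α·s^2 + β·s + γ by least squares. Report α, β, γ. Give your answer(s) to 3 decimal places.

α = 0.947, β = 1.361, γ = -2.187

Entries of MᵀM: Σs^2·s^2 = 10913, Σs^2·s = 1189, Σs^2 = 149, Σs·s = 149, Σs = 19, Σ1 = 5.
For Mᵀg: Σs^2·g = 11625, Σs·g = 1287, Σg = 156.
Normal equations: [[10913, 1189, 149]; [1189, 149, 19]; [149, 19, 5]]·[α, β, γ]ᵀ = [11625, 1287, 156]ᵀ.
Inverting the 3×3 Gram matrix, [α, β, γ]ᵀ = [28729/30342, 13763/10114, -2552/1167]ᵀ.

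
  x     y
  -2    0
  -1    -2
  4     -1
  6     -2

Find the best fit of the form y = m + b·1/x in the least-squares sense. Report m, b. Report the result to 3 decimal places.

From the data, Σ1 = 4, Σ1/x = -13/12, Σ1/x·1/x = 193/144.
Right-hand side: Σy = -5, Σ1/x·y = 17/12.
Δ = 4·(193/144) − (-13/12)² = 67/16.
m = ((-5)·(193/144) − (-13/12)·(17/12))/(67/16) = -248/201; b = (4·(17/12) − (-13/12)·(-5))/(67/16) = 4/67.

m = -1.234, b = 0.060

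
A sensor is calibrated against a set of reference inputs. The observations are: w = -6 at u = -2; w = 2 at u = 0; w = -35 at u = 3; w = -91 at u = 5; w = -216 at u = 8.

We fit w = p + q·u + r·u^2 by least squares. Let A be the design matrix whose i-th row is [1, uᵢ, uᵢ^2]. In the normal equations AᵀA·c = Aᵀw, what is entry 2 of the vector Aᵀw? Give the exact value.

-2276

Entry 2 ↔ basis u, so (Aᵀw)_{2} = Σᵢ (u)·wᵢ = (-2)·(-6) + (0)·(2) + (3)·(-35) + (5)·(-91) + (8)·(-216) = -2276.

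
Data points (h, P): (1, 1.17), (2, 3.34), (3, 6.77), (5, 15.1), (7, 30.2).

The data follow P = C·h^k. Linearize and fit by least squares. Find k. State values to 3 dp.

With ln Pᵢ as the transformed response and ln hᵢ as the regressor:
Σln h = 5.3471, Σ(ln h)² = 8.0643, Σln P = 9.3980, Σln h·ln P = 13.9375.
Equations: 8.0643·k + 5.3471·ln C = 13.9375;  5.3471·k + 5·ln C = 9.3980.
Δ = 8.0643·5 − (5.3471)² = 11.7297; k = (13.9375·5 − 5.3471·9.3980)/11.7297 = 1.65693, ln C = (8.0643·9.3980 − 5.3471·13.9375)/11.7297 = 0.10765.

k = 1.657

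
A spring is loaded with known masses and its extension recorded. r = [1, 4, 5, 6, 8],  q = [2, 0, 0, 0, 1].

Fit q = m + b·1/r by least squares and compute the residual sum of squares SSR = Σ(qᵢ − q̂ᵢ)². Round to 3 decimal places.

The normal equations are: 5·m + (209/120)·b = 3;  (209/120)·m + (16501/14400)·b = 17/8.
det = 5·(16501/14400) − (209/120)² = 4853/1800.
m = (3·(16501/14400) − (209/120)·(17/8))/(4853/1800) = -474/4853; b = (5·(17/8) − (209/120)·3)/(4853/1800) = 9720/4853.
Residuals: 20/211, -1956/4853, -1470/4853, -1146/4853, 4112/4853; SSR = 5032/4853.

SSR = 1.037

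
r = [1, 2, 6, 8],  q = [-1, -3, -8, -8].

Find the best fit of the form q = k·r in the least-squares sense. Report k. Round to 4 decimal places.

k = -1.1333

With design matrix M, MᵀM = [[105]] and Mᵀq = [-119]ᵀ.
Hence k = -119 / 105 ≈ -1.13333.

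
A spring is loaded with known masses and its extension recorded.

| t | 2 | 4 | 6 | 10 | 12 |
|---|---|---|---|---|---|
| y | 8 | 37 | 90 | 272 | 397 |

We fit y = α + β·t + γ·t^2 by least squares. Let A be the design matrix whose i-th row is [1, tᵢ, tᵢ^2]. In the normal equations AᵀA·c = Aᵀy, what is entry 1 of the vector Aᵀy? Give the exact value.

804

Entry 1 ↔ basis 1, so (Aᵀy)_{1} = Σᵢ yᵢ = (1)·(8) + (1)·(37) + (1)·(90) + (1)·(272) + (1)·(397) = 804.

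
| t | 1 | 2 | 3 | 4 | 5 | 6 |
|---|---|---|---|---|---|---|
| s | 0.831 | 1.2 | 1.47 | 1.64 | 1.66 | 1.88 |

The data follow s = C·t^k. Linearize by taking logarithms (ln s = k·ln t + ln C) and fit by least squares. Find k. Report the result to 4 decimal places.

k = 0.4429

Let Y = ln s. Fitting Y = k·ln t + ln C by least squares:
Σln t = 6.5793, Σ(ln t)² = 9.4099, Σln s = 2.0152, Σln t·ln s = 3.1822.
Equations: 9.4099·k + 6.5793·ln C = 3.1822;  6.5793·k + 6·ln C = 2.0152.
Solving (det = 13.1729): k = 0.44291, ln C = -0.14980.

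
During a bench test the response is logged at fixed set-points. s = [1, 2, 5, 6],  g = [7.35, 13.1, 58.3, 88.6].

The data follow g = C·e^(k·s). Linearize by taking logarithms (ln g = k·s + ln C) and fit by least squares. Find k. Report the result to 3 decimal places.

k = 0.498

Linearized form: ln g = k·s + ln C. From the 4 transformed points,
Σs = 14.0000, Σ(s)² = 66.0000, Σln g = 13.1170, Σs·ln g = 54.3727.
Normal system: [[66.0000, 14.0000]; [14.0000, 4]]·[k, ln C]ᵀ = [54.3727, 13.1170]ᵀ.
Slope k = (n·Σs·ln g − Σs·Σln g)/(n·Σ(s)² − (Σs)²) = (4·54.3727 − 14.0000·13.1170)/68.0000 = 0.49783; ln C = (Σln g − k·Σs)/n = 1.53687.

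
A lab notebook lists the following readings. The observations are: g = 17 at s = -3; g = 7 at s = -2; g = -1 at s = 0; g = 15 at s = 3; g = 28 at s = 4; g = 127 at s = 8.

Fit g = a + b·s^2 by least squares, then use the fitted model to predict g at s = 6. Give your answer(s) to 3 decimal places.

Forming AᵀA = [[6, 102]; [102, 4530]] and Aᵀg = [193, 8892]ᵀ gives AᵀA·[a, b]ᵀ = Aᵀg.
Eliminating b: 4530·(row 1) − 102·(row 2) gives 16776·a = 4530·193 − 102·8892 = -32694, so a = -5449/2796.
Then b = (8892 − 102·(-5449/2796))/4530 = 5611/2796.
At s = 6: ĝ = (-5449/2796)·(1) + (5611/2796)·(36) = 196547/2796.

ĝ = 70.296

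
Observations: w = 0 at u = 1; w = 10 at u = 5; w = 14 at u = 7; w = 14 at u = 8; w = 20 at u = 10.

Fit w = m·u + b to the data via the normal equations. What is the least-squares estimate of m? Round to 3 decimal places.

m = 2.145

Entries of XᵀX: Σu·u = 239, Σu = 31, Σ1 = 5.
And Σu·w = 460, Σw = 58.
So XᵀX·[m, b]ᵀ = Xᵀw: [[239, 31]; [31, 5]]·[m, b]ᵀ = [460, 58]ᵀ.
Eliminating b: 5·(row 1) − 31·(row 2) gives 234·m = 5·460 − 31·58 = 502, so m = 251/117.
Then b = (58 − 31·(251/117))/5 = -199/117.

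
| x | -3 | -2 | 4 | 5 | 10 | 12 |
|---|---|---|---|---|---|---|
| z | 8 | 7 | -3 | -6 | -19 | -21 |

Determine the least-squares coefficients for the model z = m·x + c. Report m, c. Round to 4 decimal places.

Normal-equation sums: Σx·x = 298, Σx = 26, Σ1 = 6.
For Aᵀz: Σx·z = -522, Σz = -34.
Determinant 298·6 − 26² = 1112.
m = ((-522)·6 − 26·(-34))/1112 = -281/139; c = (298·(-34) − 26·(-522))/1112 = 430/139.

m = -2.0216, c = 3.0935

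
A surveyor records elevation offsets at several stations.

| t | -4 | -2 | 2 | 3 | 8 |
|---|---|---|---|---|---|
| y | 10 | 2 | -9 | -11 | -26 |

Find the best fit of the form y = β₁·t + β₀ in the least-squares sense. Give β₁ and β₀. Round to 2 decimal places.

β₁ = -2.93, β₀ = -2.70

Forming AᵀA = [[97, 7]; [7, 5]] and Aᵀy = [-303, -34]ᵀ gives AᵀA·[β₁, β₀]ᵀ = Aᵀy.
Eliminating β₀: 5·(row 1) − 7·(row 2) gives 436·β₁ = 5·(-303) − 7·(-34) = -1277, so β₁ = -1277/436.
Then β₀ = ((-34) − 7·(-1277/436))/5 = -1177/436.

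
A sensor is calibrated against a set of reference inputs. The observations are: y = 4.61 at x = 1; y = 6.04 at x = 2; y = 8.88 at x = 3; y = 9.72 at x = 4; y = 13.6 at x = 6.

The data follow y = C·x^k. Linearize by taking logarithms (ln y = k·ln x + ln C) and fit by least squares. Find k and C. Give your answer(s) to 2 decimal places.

k = 0.61, C = 4.37

Let Y = ln y. Fitting Y = k·ln x + ln C by least squares:
Σln x = 4.9698, Σ(ln x)² = 6.8196, Σln y = 10.3947, Σln x·ln y = 11.4750.
Equations: 6.8196·k + 4.9698·ln C = 11.4750;  4.9698·k + 5·ln C = 10.3947.
Solving (det = 9.3990): k = 0.60809, ln C = 1.47452, so C = exp(1.47452) = 4.36895.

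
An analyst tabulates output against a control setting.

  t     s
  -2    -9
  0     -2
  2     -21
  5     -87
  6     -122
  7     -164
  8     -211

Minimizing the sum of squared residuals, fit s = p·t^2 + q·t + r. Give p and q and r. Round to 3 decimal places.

The normal equations are: 8450·p + 1196·q + 182·r = -28227;  1196·p + 182·q + 26·r = -4027;  182·p + 26·q + 7·r = -616.
(Σt^2·t^2 = 8450, Σt^2·t = 1196, Σt^2 = 182, Σt·t = 182, Σt = 26, Σ1 = 7, Σt^2·s = -28227, Σt·s = -4027, Σs = -616.)
Row-reducing yields p = -37393/12714, q = -31199/12714, r = -394/163.

p = -2.941, q = -2.454, r = -2.417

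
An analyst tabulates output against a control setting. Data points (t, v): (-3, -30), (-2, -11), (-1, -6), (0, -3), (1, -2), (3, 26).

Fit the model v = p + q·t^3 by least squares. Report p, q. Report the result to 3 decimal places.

Compute the Gram sums: Σ1 = 6, Σt^3 = -8, Σt^3·t^3 = 1524.
Moment sums: Σv = -26, Σt^3·v = 1604.
AᵀA·[p, q]ᵀ = Aᵀv becomes [[6, -8]; [-8, 1524]]·[p, q]ᵀ = [-26, 1604]ᵀ.
Determinant 6·1524 − (-8)² = 9080.
p = ((-26)·1524 − (-8)·1604)/9080 = -3349/1135; q = (6·1604 − (-8)·(-26))/9080 = 1177/1135.

p = -2.951, q = 1.037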